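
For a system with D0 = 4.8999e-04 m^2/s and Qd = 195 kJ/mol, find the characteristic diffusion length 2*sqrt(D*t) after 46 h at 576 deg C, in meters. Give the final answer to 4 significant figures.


Step 1: D = D0 * exp(-Qd/(R*T))
T = 849.15 K
D = 4.8999e-04 * exp(-195e3 / (8.314 * 849.15)) = 4.949e-16 m^2/s
Step 2: L = 2*sqrt(D*t)
t = 46 h = 165600 s
L = 2*sqrt(4.949e-16 * 165600) = 1.811e-05 m


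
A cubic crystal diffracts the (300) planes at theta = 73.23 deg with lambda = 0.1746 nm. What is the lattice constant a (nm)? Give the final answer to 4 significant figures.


d = lambda / (2*sin(theta))
d = 0.1746 / (2*sin(73.23 deg))
d = 0.0911777 nm
a = d * sqrt(h^2+k^2+l^2) = 0.0911777 * sqrt(9)
a = 0.2735 nm


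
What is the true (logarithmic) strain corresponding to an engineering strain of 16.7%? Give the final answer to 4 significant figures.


epsilon_true = ln(1 + epsilon_eng)
epsilon_true = ln(1 + 0.167)
epsilon_true = 0.1544


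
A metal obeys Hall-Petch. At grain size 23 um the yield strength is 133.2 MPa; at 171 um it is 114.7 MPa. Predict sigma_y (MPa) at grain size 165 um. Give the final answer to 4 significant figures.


sigma_y = sigma0 + k / sqrt(d)
1/sqrt(d1) = 1/sqrt(2.3e-05) = 208.514;  1/sqrt(d2) = 76.4719
k = (sigma1 - sigma2) / (1/sqrt(d1) - 1/sqrt(d2)) = (133.2 - 114.7) / (208.514 - 76.4719) = 0.140106 MPa*m^0.5
sigma0 = sigma1 - k/sqrt(d1) = 133.2 - 0.140106*208.514 = 103.986 MPa
sigma_y(d3) = 103.986 + 0.140106 / sqrt(1.65e-04) = 114.9 MPa


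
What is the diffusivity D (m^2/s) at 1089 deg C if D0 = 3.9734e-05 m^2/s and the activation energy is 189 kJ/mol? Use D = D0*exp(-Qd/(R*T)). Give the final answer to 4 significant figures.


D = D0 * exp(-Qd / (R*T))
T = 1362.15 K
D = 3.9734e-05 * exp(-189e3 / (8.314 * 1362.15))
D = 2.245e-12 m^2/s


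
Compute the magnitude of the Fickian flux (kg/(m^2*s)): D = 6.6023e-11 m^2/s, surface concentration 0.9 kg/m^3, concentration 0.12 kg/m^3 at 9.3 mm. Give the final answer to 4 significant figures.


J = -D * (dC/dx) = D * (C1 - C2) / dx
J = 6.6023e-11 * (0.9 - 0.12) / 9.3e-03
J = 5.537e-09 kg/(m^2*s)


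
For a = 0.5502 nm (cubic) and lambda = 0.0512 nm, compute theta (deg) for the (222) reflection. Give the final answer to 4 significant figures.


d = a / sqrt(h^2+k^2+l^2)
d = 0.5502 / sqrt(12) = 0.158829 nm
lambda = 2*d*sin(theta)  =>  sin(theta) = lambda / (2*d)
sin(theta) = 0.0512 / (2 * 0.158829) = 0.16118
theta = 9.275 deg


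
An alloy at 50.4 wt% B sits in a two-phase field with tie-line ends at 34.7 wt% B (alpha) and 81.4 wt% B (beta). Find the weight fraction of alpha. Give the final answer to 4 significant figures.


f_alpha = (C_beta - C0) / (C_beta - C_alpha)
f_alpha = (81.4 - 50.4) / (81.4 - 34.7)
f_alpha = 0.6638


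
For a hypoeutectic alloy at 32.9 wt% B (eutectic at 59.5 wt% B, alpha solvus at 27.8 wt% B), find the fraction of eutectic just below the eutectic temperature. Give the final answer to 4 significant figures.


f_primary = (C_e - C0) / (C_e - C_alpha_max)
f_primary = (59.5 - 32.9) / (59.5 - 27.8)
f_primary = 0.839117
f_eutectic = 1 - 0.839117 = 0.1609


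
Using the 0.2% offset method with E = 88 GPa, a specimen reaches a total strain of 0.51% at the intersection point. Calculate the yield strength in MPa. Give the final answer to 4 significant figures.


Offset strain = 0.002
Elastic strain at yield = total_strain - offset = 5.1e-03 - 0.002 = 3.1e-03
sigma_y = E * elastic_strain = 88000 * 3.1e-03
sigma_y = 272.8 MPa


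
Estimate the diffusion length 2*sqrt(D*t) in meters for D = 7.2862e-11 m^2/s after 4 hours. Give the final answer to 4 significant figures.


t = 4 hr = 14400 s
Diffusion length = 2*sqrt(D*t)
= 2*sqrt(7.2862e-11 * 14400)
= 2.049e-03 m


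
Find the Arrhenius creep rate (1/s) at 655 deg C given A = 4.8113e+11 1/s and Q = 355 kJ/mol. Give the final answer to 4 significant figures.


rate = A * exp(-Q / (R*T))
T = 655 + 273.15 = 928.15 K
rate = 4.8113e+11 * exp(-355e3 / (8.314 * 928.15))
rate = 5.044e-09 1/s


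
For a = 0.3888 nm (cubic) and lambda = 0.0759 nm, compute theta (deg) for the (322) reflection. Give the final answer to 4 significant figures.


d = a / sqrt(h^2+k^2+l^2)
d = 0.3888 / sqrt(17) = 0.0942979 nm
lambda = 2*d*sin(theta)  =>  sin(theta) = lambda / (2*d)
sin(theta) = 0.0759 / (2 * 0.0942979) = 0.402448
theta = 23.73 deg


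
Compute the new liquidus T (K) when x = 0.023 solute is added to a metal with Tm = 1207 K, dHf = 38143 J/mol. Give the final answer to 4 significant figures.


dT = R*Tm^2*x / dHf
dT = 8.314 * 1207^2 * 0.023 / 38143
dT = 7.30361 K
T_new = 1207 - 7.30361 = 1200 K


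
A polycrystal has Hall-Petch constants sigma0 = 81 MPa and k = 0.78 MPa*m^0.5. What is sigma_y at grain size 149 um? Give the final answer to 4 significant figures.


sigma_y = sigma0 + k / sqrt(d)
d = 149 um = 1.49e-04 m
sigma_y = 81 + 0.78 / sqrt(1.49e-04)
sigma_y = 144.9 MPa


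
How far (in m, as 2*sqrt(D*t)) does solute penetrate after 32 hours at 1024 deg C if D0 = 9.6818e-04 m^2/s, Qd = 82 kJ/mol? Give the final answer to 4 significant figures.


Step 1: D = D0 * exp(-Qd/(R*T))
T = 1297.15 K
D = 9.6818e-04 * exp(-82e3 / (8.314 * 1297.15)) = 4.82833e-07 m^2/s
Step 2: L = 2*sqrt(D*t)
t = 32 h = 115200 s
L = 2*sqrt(4.82833e-07 * 115200) = 0.4717 m


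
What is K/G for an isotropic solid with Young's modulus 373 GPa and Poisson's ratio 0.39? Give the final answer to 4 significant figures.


G = E / (2*(1+nu))
G = 373 / (2*(1+0.39)) = 134.173 GPa
K = E / (3*(1-2*nu))
K = 373 / (3*(1-2*0.39)) = 565.152 GPa
K/G = 565.152 / 134.173 = 4.212


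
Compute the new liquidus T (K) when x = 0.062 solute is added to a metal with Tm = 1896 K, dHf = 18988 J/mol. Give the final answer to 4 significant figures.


dT = R*Tm^2*x / dHf
dT = 8.314 * 1896^2 * 0.062 / 18988
dT = 97.5886 K
T_new = 1896 - 97.5886 = 1798 K


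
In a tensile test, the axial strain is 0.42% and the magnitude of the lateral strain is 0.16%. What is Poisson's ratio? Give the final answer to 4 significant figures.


nu = -epsilon_lat / epsilon_axial
Lateral strain is contraction (negative), so using magnitudes:
nu = 0.16 / 0.42
nu = 0.381


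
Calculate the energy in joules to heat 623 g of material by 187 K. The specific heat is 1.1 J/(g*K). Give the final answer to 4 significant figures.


Q = m * cp * dT
Q = 623 * 1.1 * 187
Q = 128200 J


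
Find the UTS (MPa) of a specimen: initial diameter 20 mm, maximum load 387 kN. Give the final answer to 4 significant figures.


A0 = pi*(d/2)^2 = pi*(20/2)^2 = 314.159 mm^2
UTS = F_max / A0 = 387*1000 / 314.159
UTS = 1232 MPa


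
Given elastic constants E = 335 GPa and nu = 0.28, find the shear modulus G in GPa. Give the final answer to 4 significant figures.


G = E / (2*(1+nu))
G = 335 / (2*(1+0.28))
G = 130.9 GPa


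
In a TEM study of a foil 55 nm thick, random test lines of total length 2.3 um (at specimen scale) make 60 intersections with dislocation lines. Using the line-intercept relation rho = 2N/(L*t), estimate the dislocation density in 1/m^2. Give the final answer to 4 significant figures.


rho = 2N / (L * t)
L = 2.3 um = 2.3e-06 m, t = 55 nm = 5.5e-08 m
rho = 2 * 60 / (2.3e-06 * 5.5e-08)
rho = 9.486e+14 1/m^2


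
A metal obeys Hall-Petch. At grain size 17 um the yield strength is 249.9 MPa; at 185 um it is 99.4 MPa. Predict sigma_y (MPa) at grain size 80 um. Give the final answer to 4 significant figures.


sigma_y = sigma0 + k / sqrt(d)
1/sqrt(d1) = 1/sqrt(1.7e-05) = 242.536;  1/sqrt(d2) = 73.5215
k = (sigma1 - sigma2) / (1/sqrt(d1) - 1/sqrt(d2)) = (249.9 - 99.4) / (242.536 - 73.5215) = 0.890458 MPa*m^0.5
sigma0 = sigma1 - k/sqrt(d1) = 249.9 - 0.890458*242.536 = 33.9322 MPa
sigma_y(d3) = 33.9322 + 0.890458 / sqrt(8e-05) = 133.5 MPa


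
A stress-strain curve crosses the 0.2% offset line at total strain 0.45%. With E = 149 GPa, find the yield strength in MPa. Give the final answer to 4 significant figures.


Offset strain = 0.002
Elastic strain at yield = total_strain - offset = 4.5e-03 - 0.002 = 2.5e-03
sigma_y = E * elastic_strain = 149000 * 2.5e-03
sigma_y = 372.5 MPa


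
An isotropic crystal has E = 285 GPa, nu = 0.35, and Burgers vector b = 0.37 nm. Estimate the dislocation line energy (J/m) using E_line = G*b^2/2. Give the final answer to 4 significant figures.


Step 1: G = E / (2*(1+nu))
G = 285 / (2*(1+0.35)) = 105.556 GPa = 1.05556e+11 Pa
Step 2: E_line = G*b^2/2
b = 0.37 nm = 3.7e-10 m
E_line = 0.5 * 1.05556e+11 * (3.7e-10)^2 = 7.225e-09 J/m


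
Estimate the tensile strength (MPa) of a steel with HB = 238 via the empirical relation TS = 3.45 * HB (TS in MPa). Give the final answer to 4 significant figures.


TS (MPa) = 3.45 * HB
TS = 3.45 * 238
TS = 821.1 MPa


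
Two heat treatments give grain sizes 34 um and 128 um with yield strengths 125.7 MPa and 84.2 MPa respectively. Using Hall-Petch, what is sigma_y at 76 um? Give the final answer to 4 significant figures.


sigma_y = sigma0 + k / sqrt(d)
1/sqrt(d1) = 1/sqrt(3.4e-05) = 171.499;  1/sqrt(d2) = 88.3883
k = (sigma1 - sigma2) / (1/sqrt(d1) - 1/sqrt(d2)) = (125.7 - 84.2) / (171.499 - 88.3883) = 0.499337 MPa*m^0.5
sigma0 = sigma1 - k/sqrt(d1) = 125.7 - 0.499337*171.499 = 40.0644 MPa
sigma_y(d3) = 40.0644 + 0.499337 / sqrt(7.6e-05) = 97.34 MPa


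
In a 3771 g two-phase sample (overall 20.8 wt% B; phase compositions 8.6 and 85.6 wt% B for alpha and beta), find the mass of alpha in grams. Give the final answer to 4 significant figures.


f_alpha = (C_beta - C0) / (C_beta - C_alpha)
f_alpha = (85.6 - 20.8) / (85.6 - 8.6) = 0.841558
m_alpha = f_alpha * m_total = 0.841558 * 3771 = 3174 g


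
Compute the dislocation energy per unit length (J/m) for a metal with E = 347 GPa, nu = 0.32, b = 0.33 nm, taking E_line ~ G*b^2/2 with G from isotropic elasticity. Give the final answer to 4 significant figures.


Step 1: G = E / (2*(1+nu))
G = 347 / (2*(1+0.32)) = 131.439 GPa = 1.31439e+11 Pa
Step 2: E_line = G*b^2/2
b = 0.33 nm = 3.3e-10 m
E_line = 0.5 * 1.31439e+11 * (3.3e-10)^2 = 7.157e-09 J/m


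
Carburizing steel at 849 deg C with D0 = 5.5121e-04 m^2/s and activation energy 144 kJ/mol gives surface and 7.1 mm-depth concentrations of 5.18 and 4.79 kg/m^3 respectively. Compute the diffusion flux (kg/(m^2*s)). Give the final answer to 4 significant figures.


Step 1: D = D0 * exp(-Qd/(R*T))
T = 849 + 273.15 = 1122.15 K
D = 5.5121e-04 * exp(-144e3 / (8.314 * 1122.15)) = 1.09159e-10 m^2/s
Step 2: J = D * (C1 - C2) / dx
J = 1.09159e-10 * (5.18 - 4.79) / 7.1e-03
J = 5.996e-09 kg/(m^2*s)


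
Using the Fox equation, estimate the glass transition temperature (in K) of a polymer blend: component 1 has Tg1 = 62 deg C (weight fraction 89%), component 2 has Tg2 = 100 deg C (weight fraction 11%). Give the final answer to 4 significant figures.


1/Tg = w1/Tg1 + w2/Tg2 (in Kelvin)
Tg1 = 335.15 K, Tg2 = 373.15 K
1/Tg = 0.89/335.15 + 0.11/373.15
Tg = 338.9 K


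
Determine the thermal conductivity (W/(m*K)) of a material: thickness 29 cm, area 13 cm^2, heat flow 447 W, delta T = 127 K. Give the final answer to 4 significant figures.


k = Q*L / (A*dT)
L = 0.29 m, A = 1.3e-03 m^2
k = 447 * 0.29 / (1.3e-03 * 127)
k = 785.2 W/(m*K)


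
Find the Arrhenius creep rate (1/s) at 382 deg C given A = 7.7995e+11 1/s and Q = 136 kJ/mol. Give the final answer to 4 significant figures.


rate = A * exp(-Q / (R*T))
T = 382 + 273.15 = 655.15 K
rate = 7.7995e+11 * exp(-136e3 / (8.314 * 655.15))
rate = 11.18 1/s


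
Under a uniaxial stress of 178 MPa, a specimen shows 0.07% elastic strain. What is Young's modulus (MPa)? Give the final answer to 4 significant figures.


E = sigma / epsilon
epsilon = 0.07% = 7e-04
E = 178 / 7e-04
E = 254300 MPa


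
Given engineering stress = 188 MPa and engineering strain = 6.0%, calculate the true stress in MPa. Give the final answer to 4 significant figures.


sigma_true = sigma_eng * (1 + epsilon_eng)
sigma_true = 188 * (1 + 0.06)
sigma_true = 199.3 MPa


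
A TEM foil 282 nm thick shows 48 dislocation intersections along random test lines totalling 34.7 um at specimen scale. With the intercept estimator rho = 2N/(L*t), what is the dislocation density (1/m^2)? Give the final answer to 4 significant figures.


rho = 2N / (L * t)
L = 34.7 um = 3.47e-05 m, t = 282 nm = 2.82e-07 m
rho = 2 * 48 / (3.47e-05 * 2.82e-07)
rho = 9.811e+12 1/m^2


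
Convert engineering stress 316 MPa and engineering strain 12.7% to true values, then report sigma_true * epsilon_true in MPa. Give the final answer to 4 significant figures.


sigma_true = sigma_eng * (1 + epsilon_eng)
sigma_true = 316 * (1 + 0.127) = 356.132 MPa
epsilon_true = ln(1 + epsilon_eng)
epsilon_true = ln(1 + 0.127) = 0.119559
sigma_true * epsilon_true = 356.132 * 0.119559 = 42.58 MPa


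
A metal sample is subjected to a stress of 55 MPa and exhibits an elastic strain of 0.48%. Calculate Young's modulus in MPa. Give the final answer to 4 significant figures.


E = sigma / epsilon
epsilon = 0.48% = 4.8e-03
E = 55 / 4.8e-03
E = 11460 MPa


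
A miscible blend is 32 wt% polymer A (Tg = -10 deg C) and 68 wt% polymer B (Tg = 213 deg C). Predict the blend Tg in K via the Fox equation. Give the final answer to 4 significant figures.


1/Tg = w1/Tg1 + w2/Tg2 (in Kelvin)
Tg1 = 263.15 K, Tg2 = 486.15 K
1/Tg = 0.32/263.15 + 0.68/486.15
Tg = 382.4 K


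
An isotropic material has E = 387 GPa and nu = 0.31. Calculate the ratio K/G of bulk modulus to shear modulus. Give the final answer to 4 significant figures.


G = E / (2*(1+nu))
G = 387 / (2*(1+0.31)) = 147.71 GPa
K = E / (3*(1-2*nu))
K = 387 / (3*(1-2*0.31)) = 339.474 GPa
K/G = 339.474 / 147.71 = 2.298


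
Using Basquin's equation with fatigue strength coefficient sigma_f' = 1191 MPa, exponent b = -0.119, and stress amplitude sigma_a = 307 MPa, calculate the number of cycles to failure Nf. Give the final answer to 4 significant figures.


sigma_a = sigma_f' * (2*Nf)^b
2*Nf = (sigma_a / sigma_f')^(1/b)
2*Nf = (307 / 1191)^(1/-0.119)
2*Nf = 88649.3
Nf = 44320 cycles


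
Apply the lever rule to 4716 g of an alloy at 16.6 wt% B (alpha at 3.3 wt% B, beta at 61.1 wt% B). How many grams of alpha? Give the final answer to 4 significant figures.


f_alpha = (C_beta - C0) / (C_beta - C_alpha)
f_alpha = (61.1 - 16.6) / (61.1 - 3.3) = 0.769896
m_alpha = f_alpha * m_total = 0.769896 * 4716 = 3631 g


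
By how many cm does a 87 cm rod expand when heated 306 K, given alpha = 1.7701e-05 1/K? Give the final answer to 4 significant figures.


dL = L0 * alpha * dT
dL = 87 * 1.7701e-05 * 306
dL = 0.4712 cm


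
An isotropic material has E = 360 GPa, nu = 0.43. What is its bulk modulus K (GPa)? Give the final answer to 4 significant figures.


K = E / (3*(1-2*nu))
K = 360 / (3*(1-2*0.43))
K = 857.1 GPa


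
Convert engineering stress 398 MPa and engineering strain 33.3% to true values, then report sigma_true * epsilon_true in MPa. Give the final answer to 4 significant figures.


sigma_true = sigma_eng * (1 + epsilon_eng)
sigma_true = 398 * (1 + 0.333) = 530.534 MPa
epsilon_true = ln(1 + epsilon_eng)
epsilon_true = ln(1 + 0.333) = 0.287432
sigma_true * epsilon_true = 530.534 * 0.287432 = 152.5 MPa


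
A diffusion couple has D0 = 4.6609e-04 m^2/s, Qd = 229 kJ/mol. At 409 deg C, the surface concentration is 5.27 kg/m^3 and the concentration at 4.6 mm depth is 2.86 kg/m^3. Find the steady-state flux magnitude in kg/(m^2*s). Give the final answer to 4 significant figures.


Step 1: D = D0 * exp(-Qd/(R*T))
T = 409 + 273.15 = 682.15 K
D = 4.6609e-04 * exp(-229e3 / (8.314 * 682.15)) = 1.35674e-21 m^2/s
Step 2: J = D * (C1 - C2) / dx
J = 1.35674e-21 * (5.27 - 2.86) / 4.6e-03
J = 7.108e-19 kg/(m^2*s)


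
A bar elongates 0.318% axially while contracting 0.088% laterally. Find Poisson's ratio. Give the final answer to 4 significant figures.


nu = -epsilon_lat / epsilon_axial
Lateral strain is contraction (negative), so using magnitudes:
nu = 0.088 / 0.318
nu = 0.2767


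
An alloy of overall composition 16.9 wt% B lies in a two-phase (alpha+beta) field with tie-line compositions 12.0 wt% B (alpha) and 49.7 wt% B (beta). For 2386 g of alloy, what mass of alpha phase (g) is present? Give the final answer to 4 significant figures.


f_alpha = (C_beta - C0) / (C_beta - C_alpha)
f_alpha = (49.7 - 16.9) / (49.7 - 12.0) = 0.870027
m_alpha = f_alpha * m_total = 0.870027 * 2386 = 2076 g


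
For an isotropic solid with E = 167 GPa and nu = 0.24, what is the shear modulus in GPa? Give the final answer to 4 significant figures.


G = E / (2*(1+nu))
G = 167 / (2*(1+0.24))
G = 67.34 GPa


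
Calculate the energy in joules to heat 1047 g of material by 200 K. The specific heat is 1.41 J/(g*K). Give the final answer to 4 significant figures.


Q = m * cp * dT
Q = 1047 * 1.41 * 200
Q = 295300 J


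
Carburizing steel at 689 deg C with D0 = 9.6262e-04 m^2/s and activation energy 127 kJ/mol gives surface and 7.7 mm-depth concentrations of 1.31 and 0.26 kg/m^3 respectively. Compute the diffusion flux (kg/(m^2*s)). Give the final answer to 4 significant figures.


Step 1: D = D0 * exp(-Qd/(R*T))
T = 689 + 273.15 = 962.15 K
D = 9.6262e-04 * exp(-127e3 / (8.314 * 962.15)) = 1.22586e-10 m^2/s
Step 2: J = D * (C1 - C2) / dx
J = 1.22586e-10 * (1.31 - 0.26) / 7.7e-03
J = 1.672e-08 kg/(m^2*s)


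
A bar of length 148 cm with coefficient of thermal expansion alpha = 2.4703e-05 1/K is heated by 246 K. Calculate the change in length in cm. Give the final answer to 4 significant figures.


dL = L0 * alpha * dT
dL = 148 * 2.4703e-05 * 246
dL = 0.8994 cm


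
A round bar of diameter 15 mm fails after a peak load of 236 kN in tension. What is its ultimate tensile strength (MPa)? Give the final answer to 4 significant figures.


A0 = pi*(d/2)^2 = pi*(15/2)^2 = 176.715 mm^2
UTS = F_max / A0 = 236*1000 / 176.715
UTS = 1335 MPa


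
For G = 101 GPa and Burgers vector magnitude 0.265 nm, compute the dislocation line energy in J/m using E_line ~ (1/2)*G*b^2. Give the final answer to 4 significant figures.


E = G*b^2/2
b = 0.265 nm = 2.65e-10 m
G = 101 GPa = 1.01e+11 Pa
E = 0.5 * 1.01e+11 * (2.65e-10)^2
E = 3.546e-09 J/m


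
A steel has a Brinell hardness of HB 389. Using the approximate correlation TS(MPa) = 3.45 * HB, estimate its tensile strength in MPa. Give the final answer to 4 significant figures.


TS (MPa) = 3.45 * HB
TS = 3.45 * 389
TS = 1342 MPa


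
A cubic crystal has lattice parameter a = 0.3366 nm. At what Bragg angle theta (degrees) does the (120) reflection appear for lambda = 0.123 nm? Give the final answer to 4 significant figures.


d = a / sqrt(h^2+k^2+l^2)
d = 0.3366 / sqrt(5) = 0.150532 nm
lambda = 2*d*sin(theta)  =>  sin(theta) = lambda / (2*d)
sin(theta) = 0.123 / (2 * 0.150532) = 0.408551
theta = 24.11 deg


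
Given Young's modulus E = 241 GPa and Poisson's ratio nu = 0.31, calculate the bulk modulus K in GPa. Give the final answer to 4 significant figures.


K = E / (3*(1-2*nu))
K = 241 / (3*(1-2*0.31))
K = 211.4 GPa


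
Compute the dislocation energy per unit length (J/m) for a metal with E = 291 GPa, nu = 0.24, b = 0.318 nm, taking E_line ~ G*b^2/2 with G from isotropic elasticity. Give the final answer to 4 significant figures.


Step 1: G = E / (2*(1+nu))
G = 291 / (2*(1+0.24)) = 117.339 GPa = 1.17339e+11 Pa
Step 2: E_line = G*b^2/2
b = 0.318 nm = 3.18e-10 m
E_line = 0.5 * 1.17339e+11 * (3.18e-10)^2 = 5.933e-09 J/m


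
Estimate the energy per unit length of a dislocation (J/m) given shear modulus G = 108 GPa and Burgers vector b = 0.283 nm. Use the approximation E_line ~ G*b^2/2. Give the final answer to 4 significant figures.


E = G*b^2/2
b = 0.283 nm = 2.83e-10 m
G = 108 GPa = 1.08e+11 Pa
E = 0.5 * 1.08e+11 * (2.83e-10)^2
E = 4.325e-09 J/m


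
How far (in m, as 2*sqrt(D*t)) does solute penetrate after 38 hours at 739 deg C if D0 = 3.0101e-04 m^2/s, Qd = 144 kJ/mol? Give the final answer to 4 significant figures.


Step 1: D = D0 * exp(-Qd/(R*T))
T = 1012.15 K
D = 3.0101e-04 * exp(-144e3 / (8.314 * 1012.15)) = 1.11383e-11 m^2/s
Step 2: L = 2*sqrt(D*t)
t = 38 h = 136800 s
L = 2*sqrt(1.11383e-11 * 136800) = 2.469e-03 m


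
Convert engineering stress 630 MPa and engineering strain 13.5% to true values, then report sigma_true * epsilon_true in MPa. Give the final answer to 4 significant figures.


sigma_true = sigma_eng * (1 + epsilon_eng)
sigma_true = 630 * (1 + 0.135) = 715.05 MPa
epsilon_true = ln(1 + epsilon_eng)
epsilon_true = ln(1 + 0.135) = 0.126633
sigma_true * epsilon_true = 715.05 * 0.126633 = 90.55 MPa


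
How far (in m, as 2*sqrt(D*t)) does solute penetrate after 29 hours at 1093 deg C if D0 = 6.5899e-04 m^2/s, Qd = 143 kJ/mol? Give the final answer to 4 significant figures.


Step 1: D = D0 * exp(-Qd/(R*T))
T = 1366.15 K
D = 6.5899e-04 * exp(-143e3 / (8.314 * 1366.15)) = 2.24433e-09 m^2/s
Step 2: L = 2*sqrt(D*t)
t = 29 h = 104400 s
L = 2*sqrt(2.24433e-09 * 104400) = 0.03061 m


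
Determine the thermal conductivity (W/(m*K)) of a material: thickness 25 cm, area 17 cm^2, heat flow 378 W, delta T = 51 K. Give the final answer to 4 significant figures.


k = Q*L / (A*dT)
L = 0.25 m, A = 1.7e-03 m^2
k = 378 * 0.25 / (1.7e-03 * 51)
k = 1090 W/(m*K)


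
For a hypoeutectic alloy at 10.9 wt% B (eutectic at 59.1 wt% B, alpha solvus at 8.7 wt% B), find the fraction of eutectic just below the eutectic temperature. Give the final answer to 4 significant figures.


f_primary = (C_e - C0) / (C_e - C_alpha_max)
f_primary = (59.1 - 10.9) / (59.1 - 8.7)
f_primary = 0.956349
f_eutectic = 1 - 0.956349 = 0.04365


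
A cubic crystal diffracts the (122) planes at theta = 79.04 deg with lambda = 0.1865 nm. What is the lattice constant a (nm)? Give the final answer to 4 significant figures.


d = lambda / (2*sin(theta))
d = 0.1865 / (2*sin(79.04 deg))
d = 0.0949825 nm
a = d * sqrt(h^2+k^2+l^2) = 0.0949825 * sqrt(9)
a = 0.2849 nm


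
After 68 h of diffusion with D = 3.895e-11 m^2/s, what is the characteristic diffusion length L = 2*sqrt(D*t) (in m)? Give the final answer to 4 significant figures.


t = 68 hr = 244800 s
Diffusion length = 2*sqrt(D*t)
= 2*sqrt(3.895e-11 * 244800)
= 6.176e-03 m


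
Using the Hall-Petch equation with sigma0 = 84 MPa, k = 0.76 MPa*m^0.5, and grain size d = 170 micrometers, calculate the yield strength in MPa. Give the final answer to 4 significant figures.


sigma_y = sigma0 + k / sqrt(d)
d = 170 um = 1.7e-04 m
sigma_y = 84 + 0.76 / sqrt(1.7e-04)
sigma_y = 142.3 MPa


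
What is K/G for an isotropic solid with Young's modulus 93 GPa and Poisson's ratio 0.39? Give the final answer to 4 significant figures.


G = E / (2*(1+nu))
G = 93 / (2*(1+0.39)) = 33.4532 GPa
K = E / (3*(1-2*nu))
K = 93 / (3*(1-2*0.39)) = 140.909 GPa
K/G = 140.909 / 33.4532 = 4.212


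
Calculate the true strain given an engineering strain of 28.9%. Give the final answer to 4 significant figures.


epsilon_true = ln(1 + epsilon_eng)
epsilon_true = ln(1 + 0.289)
epsilon_true = 0.2539


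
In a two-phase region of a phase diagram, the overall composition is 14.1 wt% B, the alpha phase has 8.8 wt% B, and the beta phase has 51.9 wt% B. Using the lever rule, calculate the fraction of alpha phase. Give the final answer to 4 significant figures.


f_alpha = (C_beta - C0) / (C_beta - C_alpha)
f_alpha = (51.9 - 14.1) / (51.9 - 8.8)
f_alpha = 0.877


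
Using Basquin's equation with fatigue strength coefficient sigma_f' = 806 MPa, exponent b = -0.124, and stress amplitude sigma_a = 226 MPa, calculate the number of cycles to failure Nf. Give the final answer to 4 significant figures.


sigma_a = sigma_f' * (2*Nf)^b
2*Nf = (sigma_a / sigma_f')^(1/b)
2*Nf = (226 / 806)^(1/-0.124)
2*Nf = 28408
Nf = 14200 cycles


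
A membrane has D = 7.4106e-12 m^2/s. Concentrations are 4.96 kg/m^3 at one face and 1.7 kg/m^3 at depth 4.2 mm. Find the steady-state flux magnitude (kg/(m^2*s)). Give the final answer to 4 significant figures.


J = -D * (dC/dx) = D * (C1 - C2) / dx
J = 7.4106e-12 * (4.96 - 1.7) / 4.2e-03
J = 5.752e-09 kg/(m^2*s)


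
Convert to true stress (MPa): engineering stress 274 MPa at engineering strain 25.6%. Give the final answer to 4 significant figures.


sigma_true = sigma_eng * (1 + epsilon_eng)
sigma_true = 274 * (1 + 0.256)
sigma_true = 344.1 MPa


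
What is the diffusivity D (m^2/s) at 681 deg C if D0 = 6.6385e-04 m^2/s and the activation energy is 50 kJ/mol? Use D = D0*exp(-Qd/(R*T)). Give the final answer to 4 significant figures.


D = D0 * exp(-Qd / (R*T))
T = 954.15 K
D = 6.6385e-04 * exp(-50e3 / (8.314 * 954.15))
D = 1.215e-06 m^2/s


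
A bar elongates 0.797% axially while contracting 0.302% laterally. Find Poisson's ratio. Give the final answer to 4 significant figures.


nu = -epsilon_lat / epsilon_axial
Lateral strain is contraction (negative), so using magnitudes:
nu = 0.302 / 0.797
nu = 0.3789


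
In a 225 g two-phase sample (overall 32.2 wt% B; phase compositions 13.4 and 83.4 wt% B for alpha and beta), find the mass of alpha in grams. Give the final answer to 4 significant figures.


f_alpha = (C_beta - C0) / (C_beta - C_alpha)
f_alpha = (83.4 - 32.2) / (83.4 - 13.4) = 0.731429
m_alpha = f_alpha * m_total = 0.731429 * 225 = 164.6 g


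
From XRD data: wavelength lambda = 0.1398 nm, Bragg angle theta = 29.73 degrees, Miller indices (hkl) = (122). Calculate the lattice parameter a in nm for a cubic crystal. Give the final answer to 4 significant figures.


d = lambda / (2*sin(theta))
d = 0.1398 / (2*sin(29.73 deg))
d = 0.140952 nm
a = d * sqrt(h^2+k^2+l^2) = 0.140952 * sqrt(9)
a = 0.4229 nm


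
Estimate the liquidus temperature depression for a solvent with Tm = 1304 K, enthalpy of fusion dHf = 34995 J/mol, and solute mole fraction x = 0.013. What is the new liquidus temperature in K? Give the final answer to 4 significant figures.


dT = R*Tm^2*x / dHf
dT = 8.314 * 1304^2 * 0.013 / 34995
dT = 5.25173 K
T_new = 1304 - 5.25173 = 1299 K


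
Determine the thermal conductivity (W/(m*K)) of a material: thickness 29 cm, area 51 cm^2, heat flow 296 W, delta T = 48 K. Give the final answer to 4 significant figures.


k = Q*L / (A*dT)
L = 0.29 m, A = 5.1e-03 m^2
k = 296 * 0.29 / (5.1e-03 * 48)
k = 350.7 W/(m*K)


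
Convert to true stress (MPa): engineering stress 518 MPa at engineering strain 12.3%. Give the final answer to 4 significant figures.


sigma_true = sigma_eng * (1 + epsilon_eng)
sigma_true = 518 * (1 + 0.123)
sigma_true = 581.7 MPa


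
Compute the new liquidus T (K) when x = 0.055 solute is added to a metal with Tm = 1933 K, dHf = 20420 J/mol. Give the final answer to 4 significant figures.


dT = R*Tm^2*x / dHf
dT = 8.314 * 1933^2 * 0.055 / 20420
dT = 83.6721 K
T_new = 1933 - 83.6721 = 1849 K


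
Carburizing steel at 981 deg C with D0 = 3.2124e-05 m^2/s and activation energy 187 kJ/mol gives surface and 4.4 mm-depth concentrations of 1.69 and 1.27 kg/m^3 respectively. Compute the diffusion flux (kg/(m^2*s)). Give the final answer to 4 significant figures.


Step 1: D = D0 * exp(-Qd/(R*T))
T = 981 + 273.15 = 1254.15 K
D = 3.2124e-05 * exp(-187e3 / (8.314 * 1254.15)) = 5.22521e-13 m^2/s
Step 2: J = D * (C1 - C2) / dx
J = 5.22521e-13 * (1.69 - 1.27) / 4.4e-03
J = 4.988e-11 kg/(m^2*s)


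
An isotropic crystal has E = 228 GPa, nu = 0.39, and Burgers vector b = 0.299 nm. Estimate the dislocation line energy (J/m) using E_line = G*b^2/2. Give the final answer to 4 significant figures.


Step 1: G = E / (2*(1+nu))
G = 228 / (2*(1+0.39)) = 82.0144 GPa = 8.20144e+10 Pa
Step 2: E_line = G*b^2/2
b = 0.299 nm = 2.99e-10 m
E_line = 0.5 * 8.20144e+10 * (2.99e-10)^2 = 3.666e-09 J/m


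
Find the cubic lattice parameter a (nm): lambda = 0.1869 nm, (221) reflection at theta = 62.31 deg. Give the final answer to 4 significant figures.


d = lambda / (2*sin(theta))
d = 0.1869 / (2*sin(62.31 deg))
d = 0.105537 nm
a = d * sqrt(h^2+k^2+l^2) = 0.105537 * sqrt(9)
a = 0.3166 nm


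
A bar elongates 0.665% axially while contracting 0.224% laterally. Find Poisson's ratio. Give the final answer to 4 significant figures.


nu = -epsilon_lat / epsilon_axial
Lateral strain is contraction (negative), so using magnitudes:
nu = 0.224 / 0.665
nu = 0.3368


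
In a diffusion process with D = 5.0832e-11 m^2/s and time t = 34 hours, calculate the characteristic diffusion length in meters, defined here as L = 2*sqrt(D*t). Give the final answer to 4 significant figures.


t = 34 hr = 122400 s
Diffusion length = 2*sqrt(D*t)
= 2*sqrt(5.0832e-11 * 122400)
= 4.989e-03 m


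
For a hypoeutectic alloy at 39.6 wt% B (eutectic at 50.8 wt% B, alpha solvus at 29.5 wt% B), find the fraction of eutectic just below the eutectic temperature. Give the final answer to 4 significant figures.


f_primary = (C_e - C0) / (C_e - C_alpha_max)
f_primary = (50.8 - 39.6) / (50.8 - 29.5)
f_primary = 0.525822
f_eutectic = 1 - 0.525822 = 0.4742


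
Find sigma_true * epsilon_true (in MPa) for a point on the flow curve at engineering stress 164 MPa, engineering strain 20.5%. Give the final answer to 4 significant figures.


sigma_true = sigma_eng * (1 + epsilon_eng)
sigma_true = 164 * (1 + 0.205) = 197.62 MPa
epsilon_true = ln(1 + epsilon_eng)
epsilon_true = ln(1 + 0.205) = 0.18648
sigma_true * epsilon_true = 197.62 * 0.18648 = 36.85 MPa


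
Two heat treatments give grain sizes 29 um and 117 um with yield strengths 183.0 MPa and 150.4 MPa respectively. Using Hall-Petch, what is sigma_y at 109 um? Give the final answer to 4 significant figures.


sigma_y = sigma0 + k / sqrt(d)
1/sqrt(d1) = 1/sqrt(2.9e-05) = 185.695;  1/sqrt(d2) = 92.45
k = (sigma1 - sigma2) / (1/sqrt(d1) - 1/sqrt(d2)) = (183.0 - 150.4) / (185.695 - 92.45) = 0.349615 MPa*m^0.5
sigma0 = sigma1 - k/sqrt(d1) = 183.0 - 0.349615*185.695 = 118.078 MPa
sigma_y(d3) = 118.078 + 0.349615 / sqrt(1.09e-04) = 151.6 MPa


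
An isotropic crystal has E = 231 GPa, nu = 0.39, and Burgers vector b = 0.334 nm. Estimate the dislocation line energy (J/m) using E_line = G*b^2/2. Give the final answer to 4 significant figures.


Step 1: G = E / (2*(1+nu))
G = 231 / (2*(1+0.39)) = 83.0935 GPa = 8.30935e+10 Pa
Step 2: E_line = G*b^2/2
b = 0.334 nm = 3.34e-10 m
E_line = 0.5 * 8.30935e+10 * (3.34e-10)^2 = 4.635e-09 J/m


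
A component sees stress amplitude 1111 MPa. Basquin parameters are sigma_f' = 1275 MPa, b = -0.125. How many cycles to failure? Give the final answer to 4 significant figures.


sigma_a = sigma_f' * (2*Nf)^b
2*Nf = (sigma_a / sigma_f')^(1/b)
2*Nf = (1111 / 1275)^(1/-0.125)
2*Nf = 3.00863
Nf = 1.504 cycles


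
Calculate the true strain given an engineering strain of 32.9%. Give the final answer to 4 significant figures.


epsilon_true = ln(1 + epsilon_eng)
epsilon_true = ln(1 + 0.329)
epsilon_true = 0.2844


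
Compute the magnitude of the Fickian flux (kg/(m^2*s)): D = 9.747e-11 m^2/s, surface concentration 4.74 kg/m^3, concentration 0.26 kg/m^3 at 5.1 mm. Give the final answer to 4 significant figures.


J = -D * (dC/dx) = D * (C1 - C2) / dx
J = 9.747e-11 * (4.74 - 0.26) / 5.1e-03
J = 8.562e-08 kg/(m^2*s)


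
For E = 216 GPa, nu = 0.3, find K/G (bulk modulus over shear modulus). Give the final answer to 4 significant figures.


G = E / (2*(1+nu))
G = 216 / (2*(1+0.3)) = 83.0769 GPa
K = E / (3*(1-2*nu))
K = 216 / (3*(1-2*0.3)) = 180 GPa
K/G = 180 / 83.0769 = 2.167


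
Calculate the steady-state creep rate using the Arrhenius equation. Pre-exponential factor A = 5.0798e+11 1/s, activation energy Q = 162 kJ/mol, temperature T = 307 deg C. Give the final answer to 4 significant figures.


rate = A * exp(-Q / (R*T))
T = 307 + 273.15 = 580.15 K
rate = 5.0798e+11 * exp(-162e3 / (8.314 * 580.15))
rate = 1.316e-03 1/s


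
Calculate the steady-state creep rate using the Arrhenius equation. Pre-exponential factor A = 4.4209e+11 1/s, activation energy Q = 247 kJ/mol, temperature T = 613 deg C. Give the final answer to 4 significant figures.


rate = A * exp(-Q / (R*T))
T = 613 + 273.15 = 886.15 K
rate = 4.4209e+11 * exp(-247e3 / (8.314 * 886.15))
rate = 1.217e-03 1/s


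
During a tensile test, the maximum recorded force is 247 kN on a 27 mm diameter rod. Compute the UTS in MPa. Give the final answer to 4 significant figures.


A0 = pi*(d/2)^2 = pi*(27/2)^2 = 572.555 mm^2
UTS = F_max / A0 = 247*1000 / 572.555
UTS = 431.4 MPa


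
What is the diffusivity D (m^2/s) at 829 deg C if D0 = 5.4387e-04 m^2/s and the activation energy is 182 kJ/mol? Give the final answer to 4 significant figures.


D = D0 * exp(-Qd / (R*T))
T = 1102.15 K
D = 5.4387e-04 * exp(-182e3 / (8.314 * 1102.15))
D = 1.287e-12 m^2/s


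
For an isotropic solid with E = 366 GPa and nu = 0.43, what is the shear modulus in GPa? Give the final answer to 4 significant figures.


G = E / (2*(1+nu))
G = 366 / (2*(1+0.43))
G = 128 GPa


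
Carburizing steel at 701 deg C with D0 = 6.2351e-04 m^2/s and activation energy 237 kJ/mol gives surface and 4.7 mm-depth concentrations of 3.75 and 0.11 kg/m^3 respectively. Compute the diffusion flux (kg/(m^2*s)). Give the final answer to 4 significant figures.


Step 1: D = D0 * exp(-Qd/(R*T))
T = 701 + 273.15 = 974.15 K
D = 6.2351e-04 * exp(-237e3 / (8.314 * 974.15)) = 1.21975e-16 m^2/s
Step 2: J = D * (C1 - C2) / dx
J = 1.21975e-16 * (3.75 - 0.11) / 4.7e-03
J = 9.447e-14 kg/(m^2*s)


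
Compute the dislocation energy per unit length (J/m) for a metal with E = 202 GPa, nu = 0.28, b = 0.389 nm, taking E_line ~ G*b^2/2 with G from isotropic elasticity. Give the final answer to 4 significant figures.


Step 1: G = E / (2*(1+nu))
G = 202 / (2*(1+0.28)) = 78.9063 GPa = 7.89063e+10 Pa
Step 2: E_line = G*b^2/2
b = 0.389 nm = 3.89e-10 m
E_line = 0.5 * 7.89063e+10 * (3.89e-10)^2 = 5.97e-09 J/m


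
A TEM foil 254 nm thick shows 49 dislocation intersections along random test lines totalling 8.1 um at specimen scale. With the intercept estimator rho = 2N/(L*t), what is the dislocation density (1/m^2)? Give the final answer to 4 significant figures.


rho = 2N / (L * t)
L = 8.1 um = 8.1e-06 m, t = 254 nm = 2.54e-07 m
rho = 2 * 49 / (8.1e-06 * 2.54e-07)
rho = 4.763e+13 1/m^2


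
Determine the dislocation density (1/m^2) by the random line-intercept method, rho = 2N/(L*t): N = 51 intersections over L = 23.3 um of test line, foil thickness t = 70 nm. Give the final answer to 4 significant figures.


rho = 2N / (L * t)
L = 23.3 um = 2.33e-05 m, t = 70 nm = 7e-08 m
rho = 2 * 51 / (2.33e-05 * 7e-08)
rho = 6.254e+13 1/m^2


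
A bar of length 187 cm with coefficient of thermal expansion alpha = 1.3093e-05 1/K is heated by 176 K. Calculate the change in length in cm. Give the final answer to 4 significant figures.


dL = L0 * alpha * dT
dL = 187 * 1.3093e-05 * 176
dL = 0.4309 cm


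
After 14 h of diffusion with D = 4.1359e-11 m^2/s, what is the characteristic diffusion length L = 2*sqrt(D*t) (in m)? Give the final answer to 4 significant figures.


t = 14 hr = 50400 s
Diffusion length = 2*sqrt(D*t)
= 2*sqrt(4.1359e-11 * 50400)
= 2.888e-03 m


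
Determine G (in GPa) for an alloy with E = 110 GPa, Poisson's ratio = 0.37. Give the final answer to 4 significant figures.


G = E / (2*(1+nu))
G = 110 / (2*(1+0.37))
G = 40.15 GPa


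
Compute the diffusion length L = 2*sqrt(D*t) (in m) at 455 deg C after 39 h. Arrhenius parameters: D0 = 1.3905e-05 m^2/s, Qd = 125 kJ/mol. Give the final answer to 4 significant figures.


Step 1: D = D0 * exp(-Qd/(R*T))
T = 728.15 K
D = 1.3905e-05 * exp(-125e3 / (8.314 * 728.15)) = 1.49911e-14 m^2/s
Step 2: L = 2*sqrt(D*t)
t = 39 h = 140400 s
L = 2*sqrt(1.49911e-14 * 140400) = 9.176e-05 m


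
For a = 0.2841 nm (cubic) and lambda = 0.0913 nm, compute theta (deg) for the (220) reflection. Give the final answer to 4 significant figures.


d = a / sqrt(h^2+k^2+l^2)
d = 0.2841 / sqrt(8) = 0.100445 nm
lambda = 2*d*sin(theta)  =>  sin(theta) = lambda / (2*d)
sin(theta) = 0.0913 / (2 * 0.100445) = 0.45448
theta = 27.03 deg


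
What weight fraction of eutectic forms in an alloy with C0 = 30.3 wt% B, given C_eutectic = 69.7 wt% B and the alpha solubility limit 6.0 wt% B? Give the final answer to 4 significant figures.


f_primary = (C_e - C0) / (C_e - C_alpha_max)
f_primary = (69.7 - 30.3) / (69.7 - 6.0)
f_primary = 0.618524
f_eutectic = 1 - 0.618524 = 0.3815


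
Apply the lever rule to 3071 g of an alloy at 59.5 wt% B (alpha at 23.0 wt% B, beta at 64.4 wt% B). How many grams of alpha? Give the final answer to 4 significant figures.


f_alpha = (C_beta - C0) / (C_beta - C_alpha)
f_alpha = (64.4 - 59.5) / (64.4 - 23.0) = 0.118357
m_alpha = f_alpha * m_total = 0.118357 * 3071 = 363.5 g


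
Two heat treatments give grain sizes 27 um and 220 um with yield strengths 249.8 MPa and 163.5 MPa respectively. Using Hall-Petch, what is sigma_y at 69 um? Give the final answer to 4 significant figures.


sigma_y = sigma0 + k / sqrt(d)
1/sqrt(d1) = 1/sqrt(2.7e-05) = 192.45;  1/sqrt(d2) = 67.42
k = (sigma1 - sigma2) / (1/sqrt(d1) - 1/sqrt(d2)) = (249.8 - 163.5) / (192.45 - 67.42) = 0.690234 MPa*m^0.5
sigma0 = sigma1 - k/sqrt(d1) = 249.8 - 0.690234*192.45 = 116.964 MPa
sigma_y(d3) = 116.964 + 0.690234 / sqrt(6.9e-05) = 200.1 MPa


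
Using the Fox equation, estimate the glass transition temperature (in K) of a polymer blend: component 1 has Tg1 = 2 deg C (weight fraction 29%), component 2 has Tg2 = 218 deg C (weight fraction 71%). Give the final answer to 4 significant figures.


1/Tg = w1/Tg1 + w2/Tg2 (in Kelvin)
Tg1 = 275.15 K, Tg2 = 491.15 K
1/Tg = 0.29/275.15 + 0.71/491.15
Tg = 400.1 K


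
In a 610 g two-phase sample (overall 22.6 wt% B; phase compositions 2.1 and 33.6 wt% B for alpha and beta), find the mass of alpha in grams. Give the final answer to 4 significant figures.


f_alpha = (C_beta - C0) / (C_beta - C_alpha)
f_alpha = (33.6 - 22.6) / (33.6 - 2.1) = 0.349206
m_alpha = f_alpha * m_total = 0.349206 * 610 = 213 g


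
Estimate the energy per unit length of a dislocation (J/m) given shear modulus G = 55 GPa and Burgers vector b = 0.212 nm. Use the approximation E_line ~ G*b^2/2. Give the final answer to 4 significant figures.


E = G*b^2/2
b = 0.212 nm = 2.12e-10 m
G = 55 GPa = 5.5e+10 Pa
E = 0.5 * 5.5e+10 * (2.12e-10)^2
E = 1.236e-09 J/m


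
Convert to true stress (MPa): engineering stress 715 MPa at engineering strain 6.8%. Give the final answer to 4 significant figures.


sigma_true = sigma_eng * (1 + epsilon_eng)
sigma_true = 715 * (1 + 0.068)
sigma_true = 763.6 MPa


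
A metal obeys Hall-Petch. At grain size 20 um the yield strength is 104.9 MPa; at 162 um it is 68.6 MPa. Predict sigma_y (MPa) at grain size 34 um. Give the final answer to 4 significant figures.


sigma_y = sigma0 + k / sqrt(d)
1/sqrt(d1) = 1/sqrt(2e-05) = 223.607;  1/sqrt(d2) = 78.5674
k = (sigma1 - sigma2) / (1/sqrt(d1) - 1/sqrt(d2)) = (104.9 - 68.6) / (223.607 - 78.5674) = 0.250277 MPa*m^0.5
sigma0 = sigma1 - k/sqrt(d1) = 104.9 - 0.250277*223.607 = 48.9364 MPa
sigma_y(d3) = 48.9364 + 0.250277 / sqrt(3.4e-05) = 91.86 MPa


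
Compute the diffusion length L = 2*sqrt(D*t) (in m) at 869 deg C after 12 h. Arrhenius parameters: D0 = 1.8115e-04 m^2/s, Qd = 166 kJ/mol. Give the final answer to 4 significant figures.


Step 1: D = D0 * exp(-Qd/(R*T))
T = 1142.15 K
D = 1.8115e-04 * exp(-166e3 / (8.314 * 1142.15)) = 4.63431e-12 m^2/s
Step 2: L = 2*sqrt(D*t)
t = 12 h = 43200 s
L = 2*sqrt(4.63431e-12 * 43200) = 8.949e-04 m


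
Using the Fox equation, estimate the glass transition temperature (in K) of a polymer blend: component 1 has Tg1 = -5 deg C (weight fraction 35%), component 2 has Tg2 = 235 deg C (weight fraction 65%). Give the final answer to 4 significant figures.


1/Tg = w1/Tg1 + w2/Tg2 (in Kelvin)
Tg1 = 268.15 K, Tg2 = 508.15 K
1/Tg = 0.35/268.15 + 0.65/508.15
Tg = 386.9 K


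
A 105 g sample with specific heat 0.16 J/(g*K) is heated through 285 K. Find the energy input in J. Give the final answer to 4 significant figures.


Q = m * cp * dT
Q = 105 * 0.16 * 285
Q = 4788 J
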